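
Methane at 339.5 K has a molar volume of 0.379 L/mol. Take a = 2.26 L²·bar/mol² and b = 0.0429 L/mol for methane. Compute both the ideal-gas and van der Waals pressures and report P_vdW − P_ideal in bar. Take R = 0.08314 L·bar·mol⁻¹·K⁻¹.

ΔP ≈ -6.228 bar

Ideal: P_ideal = RT/V_m = (0.08314)(339.5)/0.379 = 74.4750 bar
vdW: P = RT/(V_m − b) − a/V_m² = 28.2260/0.336100 − 2.26/0.143641 = 83.9810 − 15.7337 = 68.2473 bar
ΔP = 68.2473 − 74.4750 = -6.228 bar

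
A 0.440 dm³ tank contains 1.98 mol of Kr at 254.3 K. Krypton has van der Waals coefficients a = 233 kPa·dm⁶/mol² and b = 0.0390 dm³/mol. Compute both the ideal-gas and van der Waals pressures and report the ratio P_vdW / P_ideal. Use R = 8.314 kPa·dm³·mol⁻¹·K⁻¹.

P_vdW / P_ideal ≈ 0.7169

Ideal: P_ideal = nRT/V = (1.98)(8.314)(254.3)/0.440 = 9514.13 kPa
vdW: P = nRT/(V − nb) − a n²/V² = 4186.22/0.362780 − 913.453/0.193600 = 11539.3 − 4718.25 = 6821.1 kPa
Ratio = 6821.1/9514.13 = 0.7169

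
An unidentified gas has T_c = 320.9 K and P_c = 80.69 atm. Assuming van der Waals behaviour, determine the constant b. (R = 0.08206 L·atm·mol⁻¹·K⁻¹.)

From T_c = 8a/(27Rb) and P_c = a/(27b²): b = R T_c/(8 P_c).
b = (0.08206)(320.9)/(8×80.69) = 26.333/645.52 = 0.04079 L/mol

b ≈ 0.04079 L/mol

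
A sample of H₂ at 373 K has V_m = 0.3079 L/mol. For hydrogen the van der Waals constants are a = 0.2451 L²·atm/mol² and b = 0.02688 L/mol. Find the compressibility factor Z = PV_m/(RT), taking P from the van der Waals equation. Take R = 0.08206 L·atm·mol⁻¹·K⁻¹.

P = RT/(V_m − b) − a/V_m² = (0.08206)(373)/(0.3079 − 0.02688) − 0.2451/(0.3079)²
  = 30.608/0.28102 − 2.5854 = 108.92 − 2.5854 = 106.33 atm
Z = PV_m/(RT) = (106.33)(0.3079)/((0.08206)(373)) = 32.739/30.608 = 1.070

Z ≈ 1.070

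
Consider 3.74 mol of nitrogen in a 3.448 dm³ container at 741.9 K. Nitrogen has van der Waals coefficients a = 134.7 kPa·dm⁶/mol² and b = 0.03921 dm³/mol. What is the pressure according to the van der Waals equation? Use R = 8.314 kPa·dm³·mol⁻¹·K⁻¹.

P = nRT/(V − nb) − a n²/V²
nRT/(V − nb) = (3.74)(8.314)(741.9)/(3.448 − 3.74×0.03921) = 23069/3.3014 = 6987.6 kPa
a n²/V² = (134.7)(3.74)²/(3.448)² = 158.48 kPa
P = 6987.6 − 158.48 = 6829 kPa

P ≈ 6829 kPa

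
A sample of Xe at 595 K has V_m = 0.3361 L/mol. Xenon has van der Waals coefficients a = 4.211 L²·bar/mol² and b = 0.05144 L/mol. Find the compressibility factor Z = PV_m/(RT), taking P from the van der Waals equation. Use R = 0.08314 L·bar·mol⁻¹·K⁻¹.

P = RT/(V_m − b) − a/V_m² = (0.08314)(595)/(0.3361 − 0.05144) − 4.211/(0.3361)²
  = 49.468/0.28466 − 37.278 = 173.78 − 37.278 = 136.50 bar
Z = PV_m/(RT) = (136.50)(0.3361)/((0.08314)(595)) = 45.878/49.468 = 0.9274

Z ≈ 0.9274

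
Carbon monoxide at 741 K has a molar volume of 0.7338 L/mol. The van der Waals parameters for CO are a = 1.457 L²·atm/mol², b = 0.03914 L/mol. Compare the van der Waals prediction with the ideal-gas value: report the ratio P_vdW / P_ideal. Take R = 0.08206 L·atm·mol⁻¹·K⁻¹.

P_vdW / P_ideal ≈ 1.024

Ideal: P_ideal = RT/V_m = (0.08206)(741)/0.7338 = 82.8652 atm
vdW: P = RT/(V_m − b) − a/V_m² = 60.8065/0.694660 − 1.457/0.538462 = 87.5342 − 2.70585 = 84.8284 atm
Ratio = 84.8284/82.8652 = 1.024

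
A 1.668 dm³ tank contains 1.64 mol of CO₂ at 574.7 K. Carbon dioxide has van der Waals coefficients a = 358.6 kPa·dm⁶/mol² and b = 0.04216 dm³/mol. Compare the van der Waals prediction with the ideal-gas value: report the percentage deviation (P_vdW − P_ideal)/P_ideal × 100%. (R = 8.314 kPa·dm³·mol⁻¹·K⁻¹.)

Ideal: P_ideal = nRT/V = (1.64)(8.314)(574.7)/1.668 = 4697.85 kPa
vdW: P = nRT/(V − nb) − a n²/V² = 7836.01/1.59886 − 964.491/2.78222 = 4901.00 − 346.662 = 4554.34 kPa
% deviation = (4554.34 − 4697.85)/4697.85 × 100% = -3.05%

-3.05 %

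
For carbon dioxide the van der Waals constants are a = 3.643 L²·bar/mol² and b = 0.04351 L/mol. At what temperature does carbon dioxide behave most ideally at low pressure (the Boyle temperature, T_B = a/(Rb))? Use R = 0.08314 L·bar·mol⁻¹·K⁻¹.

T_B ≈ 1007 K

For a van der Waals gas the second virial coefficient B₂ = b − a/(RT) vanishes at T_B = a/(Rb).
T_B = 3.643/(0.08314×0.04351) = 3.643/0.0036174 = 1007 K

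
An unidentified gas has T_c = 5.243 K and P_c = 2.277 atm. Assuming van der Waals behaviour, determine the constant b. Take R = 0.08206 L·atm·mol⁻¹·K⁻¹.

From T_c = 8a/(27Rb) and P_c = a/(27b²): b = R T_c/(8 P_c).
b = (0.08206)(5.243)/(8×2.277) = 0.43024/18.216 = 0.02362 L/mol

b ≈ 0.02362 L/mol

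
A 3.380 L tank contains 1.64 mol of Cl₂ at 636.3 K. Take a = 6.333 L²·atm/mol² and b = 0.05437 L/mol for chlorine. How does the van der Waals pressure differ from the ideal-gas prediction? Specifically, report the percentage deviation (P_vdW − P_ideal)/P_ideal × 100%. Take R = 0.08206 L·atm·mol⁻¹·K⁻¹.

Ideal: P_ideal = nRT/V = (1.64)(0.08206)(636.3)/3.380 = 25.3350 atm
vdW: P = nRT/(V − nb) − a n²/V² = 85.6322/3.29083 − 17.0332/11.4244 = 26.0215 − 1.49095 = 24.5306 atm
% deviation = (24.5306 − 25.3350)/25.3350 × 100% = -3.18%

-3.18 %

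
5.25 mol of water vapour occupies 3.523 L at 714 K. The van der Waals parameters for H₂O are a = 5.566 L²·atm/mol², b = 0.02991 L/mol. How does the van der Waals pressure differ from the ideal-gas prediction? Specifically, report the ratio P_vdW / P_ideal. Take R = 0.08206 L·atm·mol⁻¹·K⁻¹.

P_vdW / P_ideal ≈ 0.9051

Ideal: P_ideal = nRT/V = (5.25)(0.08206)(714)/3.523 = 87.3125 atm
vdW: P = nRT/(V − nb) − a n²/V² = 307.602/3.36597 − 153.413/12.4115 = 91.3858 − 12.3606 = 79.0252 atm
Ratio = 79.0252/87.3125 = 0.9051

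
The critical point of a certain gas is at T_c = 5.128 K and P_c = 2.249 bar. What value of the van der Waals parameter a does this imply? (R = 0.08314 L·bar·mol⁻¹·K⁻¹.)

From T_c = 8a/(27Rb) and P_c = a/(27b²): a = 27 R² T_c²/(64 P_c).
a = 27×(0.08314)²×(5.128)²/(64×2.249) = 4.9077/143.94 = 0.03410 L²·bar/mol²

a ≈ 0.03410 L²·bar/mol²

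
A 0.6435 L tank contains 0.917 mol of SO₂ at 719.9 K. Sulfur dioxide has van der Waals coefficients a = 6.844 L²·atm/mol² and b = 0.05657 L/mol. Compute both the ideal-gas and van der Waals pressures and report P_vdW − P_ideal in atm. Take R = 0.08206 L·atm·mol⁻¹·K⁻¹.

ΔP ≈ -6.517 atm

Ideal: P_ideal = nRT/V = (0.917)(0.08206)(719.9)/0.6435 = 84.1830 atm
vdW: P = nRT/(V − nb) − a n²/V² = 54.1718/0.591625 − 5.75504/0.414092 = 91.5644 − 13.8980 = 77.6664 atm
ΔP = 77.6664 − 84.1830 = -6.517 atm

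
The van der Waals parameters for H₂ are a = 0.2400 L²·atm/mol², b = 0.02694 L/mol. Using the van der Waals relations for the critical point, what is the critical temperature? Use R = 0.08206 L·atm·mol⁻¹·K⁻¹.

T_c ≈ 32.17 K

For a van der Waals gas, T_c = 8a/(27Rb).
T_c = 8×0.2400/(27×0.08206×0.02694) = 1.9200/0.059689 = 32.17 K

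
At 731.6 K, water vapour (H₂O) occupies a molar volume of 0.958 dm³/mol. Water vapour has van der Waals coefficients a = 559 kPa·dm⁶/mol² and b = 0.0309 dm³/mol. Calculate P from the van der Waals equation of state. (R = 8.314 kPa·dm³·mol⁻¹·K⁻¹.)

P ≈ 5952 kPa

P = RT/(V_m − b) − a/V_m²
RT/(V_m − b) = (8.314)(731.6)/(0.958 − 0.0309) = 6082.5/0.92710 = 6560.8 kPa
a/V_m² = 559/(0.958)² = 609.09 kPa
P = 6560.8 − 609.09 = 5952 kPa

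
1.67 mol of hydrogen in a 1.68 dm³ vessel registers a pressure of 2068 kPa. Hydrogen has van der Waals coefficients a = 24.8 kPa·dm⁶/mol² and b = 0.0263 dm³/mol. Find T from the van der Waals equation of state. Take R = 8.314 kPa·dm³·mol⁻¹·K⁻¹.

T = (P + a n²/V²)(V − nb)/(nR)
P + a n²/V² = 2068 + (24.8)(1.67)²/(1.68)² = 2092.5 kPa
V − nb = 1.68 − (1.67)(0.0263) = 1.6361 dm³
T = (2092.5)(1.6361)/((1.67)(8.314)) = 246.6 K

T ≈ 246.6 K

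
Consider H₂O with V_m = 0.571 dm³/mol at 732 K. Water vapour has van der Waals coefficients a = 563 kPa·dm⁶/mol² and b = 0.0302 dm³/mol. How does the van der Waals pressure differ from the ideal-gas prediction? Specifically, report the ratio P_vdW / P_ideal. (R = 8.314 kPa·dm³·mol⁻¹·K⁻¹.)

Ideal: P_ideal = RT/V_m = (8.314)(732)/0.571 = 10658.2 kPa
vdW: P = RT/(V_m − b) − a/V_m² = 6085.85/0.540800 − 563/0.326041 = 11253.4 − 1726.78 = 9526.6 kPa
Ratio = 9526.6/10658.2 = 0.8938

P_vdW / P_ideal ≈ 0.8938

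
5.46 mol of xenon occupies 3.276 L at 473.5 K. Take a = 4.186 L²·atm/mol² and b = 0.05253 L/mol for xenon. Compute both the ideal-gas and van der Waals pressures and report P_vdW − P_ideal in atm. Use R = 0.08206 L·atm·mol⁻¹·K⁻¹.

ΔP ≈ -5.414 atm

Ideal: P_ideal = nRT/V = (5.46)(0.08206)(473.5)/3.276 = 64.7590 atm
vdW: P = nRT/(V − nb) − a n²/V² = 212.151/2.98919 − 124.791/10.7322 = 70.9727 − 11.6277 = 59.3450 atm
ΔP = 59.3450 − 64.7590 = -5.414 atm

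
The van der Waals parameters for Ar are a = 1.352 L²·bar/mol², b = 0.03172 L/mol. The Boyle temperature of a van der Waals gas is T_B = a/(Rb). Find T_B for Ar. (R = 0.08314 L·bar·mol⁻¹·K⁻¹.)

T_B ≈ 512.7 K

For a van der Waals gas the second virial coefficient B₂ = b − a/(RT) vanishes at T_B = a/(Rb).
T_B = 1.352/(0.08314×0.03172) = 1.352/0.0026372 = 512.7 K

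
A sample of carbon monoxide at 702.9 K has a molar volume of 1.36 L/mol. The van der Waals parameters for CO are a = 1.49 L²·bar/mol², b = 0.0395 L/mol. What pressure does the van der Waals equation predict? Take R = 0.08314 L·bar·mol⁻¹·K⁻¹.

P ≈ 43.45 bar

P = RT/(V_m − b) − a/V_m²
RT/(V_m − b) = (0.08314)(702.9)/(1.36 − 0.0395) = 58.439/1.3205 = 44.255 bar
a/V_m² = 1.49/(1.36)² = 0.80558 bar
P = 44.255 − 0.80558 = 43.45 bar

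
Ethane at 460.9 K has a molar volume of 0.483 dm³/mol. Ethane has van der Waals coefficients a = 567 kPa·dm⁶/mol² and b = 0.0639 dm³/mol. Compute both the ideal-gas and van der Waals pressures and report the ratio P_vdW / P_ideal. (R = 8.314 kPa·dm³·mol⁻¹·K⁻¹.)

Ideal: P_ideal = RT/V_m = (8.314)(460.9)/0.483 = 7933.59 kPa
vdW: P = RT/(V_m − b) − a/V_m² = 3831.92/0.419100 − 567/0.233289 = 9143.21 − 2430.46 = 6712.75 kPa
Ratio = 6712.75/7933.59 = 0.8461

P_vdW / P_ideal ≈ 0.8461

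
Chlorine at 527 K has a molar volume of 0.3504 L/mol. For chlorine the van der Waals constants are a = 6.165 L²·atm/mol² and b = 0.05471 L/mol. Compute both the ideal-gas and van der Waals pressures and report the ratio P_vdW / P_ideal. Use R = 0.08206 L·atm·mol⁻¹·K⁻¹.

Ideal: P_ideal = RT/V_m = (0.08206)(527)/0.3504 = 123.418 atm
vdW: P = RT/(V_m − b) − a/V_m² = 43.2456/0.295690 − 6.165/0.122780 = 146.253 − 50.2118 = 96.041 atm
Ratio = 96.041/123.418 = 0.7782

P_vdW / P_ideal ≈ 0.7782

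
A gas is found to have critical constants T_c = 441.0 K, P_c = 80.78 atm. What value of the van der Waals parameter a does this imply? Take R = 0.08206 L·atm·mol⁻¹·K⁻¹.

From T_c = 8a/(27Rb) and P_c = a/(27b²): a = 27 R² T_c²/(64 P_c).
a = 27×(0.08206)²×(441.0)²/(64×80.78) = 35359/5169.9 = 6.839 L²·atm/mol²

a ≈ 6.839 L²·atm/mol²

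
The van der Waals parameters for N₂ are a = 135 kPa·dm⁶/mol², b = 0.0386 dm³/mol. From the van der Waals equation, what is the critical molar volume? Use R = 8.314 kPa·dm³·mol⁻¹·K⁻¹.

For a van der Waals gas, V_m,c = 3b.
V_m,c = 3×0.0386 = 0.1158 dm³/mol

V_m,c ≈ 0.1158 dm³/mol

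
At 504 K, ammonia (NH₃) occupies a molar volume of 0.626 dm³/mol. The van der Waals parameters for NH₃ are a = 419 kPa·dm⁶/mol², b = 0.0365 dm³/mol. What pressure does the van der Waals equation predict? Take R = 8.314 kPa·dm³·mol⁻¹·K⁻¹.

P ≈ 6039 kPa

P = RT/(V_m − b) − a/V_m²
RT/(V_m − b) = (8.314)(504)/(0.626 − 0.0365) = 4190.3/0.58950 = 7108.2 kPa
a/V_m² = 419/(0.626)² = 1069.2 kPa
P = 7108.2 − 1069.2 = 6039 kPa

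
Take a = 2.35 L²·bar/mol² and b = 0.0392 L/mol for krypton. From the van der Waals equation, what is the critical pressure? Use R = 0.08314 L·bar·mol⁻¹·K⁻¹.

P_c ≈ 56.64 bar

For a van der Waals gas, P_c = a/(27b²).
P_c = 2.35/(27×(0.0392)²) = 2.35/0.041489 = 56.64 bar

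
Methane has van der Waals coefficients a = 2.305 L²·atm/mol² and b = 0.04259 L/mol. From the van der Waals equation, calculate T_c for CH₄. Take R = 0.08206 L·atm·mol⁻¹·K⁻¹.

For a van der Waals gas, T_c = 8a/(27Rb).
T_c = 8×2.305/(27×0.08206×0.04259) = 18.440/0.094363 = 195.4 K

T_c ≈ 195.4 K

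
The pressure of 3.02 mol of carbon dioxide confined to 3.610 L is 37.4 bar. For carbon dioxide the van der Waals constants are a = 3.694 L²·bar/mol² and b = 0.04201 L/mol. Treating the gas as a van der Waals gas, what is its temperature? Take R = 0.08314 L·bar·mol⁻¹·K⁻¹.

T ≈ 554.7 K

T = (P + a n²/V²)(V − nb)/(nR)
P + a n²/V² = 37.4 + (3.694)(3.02)²/(3.610)² = 39.985 bar
V − nb = 3.610 − (3.02)(0.04201) = 3.4831 L
T = (39.985)(3.4831)/((3.02)(0.08314)) = 554.7 K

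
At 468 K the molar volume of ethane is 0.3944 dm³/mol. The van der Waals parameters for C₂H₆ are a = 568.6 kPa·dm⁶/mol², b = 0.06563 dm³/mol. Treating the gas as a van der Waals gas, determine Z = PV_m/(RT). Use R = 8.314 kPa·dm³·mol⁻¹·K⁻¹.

Z ≈ 0.8291

P = RT/(V_m − b) − a/V_m² = (8.314)(468)/(0.3944 − 0.06563) − 568.6/(0.3944)²
  = 3891.0/0.32877 − 3655.4 = 11835 − 3655.4 = 8180 kPa
Z = PV_m/(RT) = (8180)(0.3944)/((8.314)(468)) = 3226.2/3891.0 = 0.8291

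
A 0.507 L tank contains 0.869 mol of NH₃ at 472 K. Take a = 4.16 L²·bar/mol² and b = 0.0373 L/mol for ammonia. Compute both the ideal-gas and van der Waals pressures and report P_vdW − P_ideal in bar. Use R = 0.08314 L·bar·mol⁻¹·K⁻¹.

Ideal: P_ideal = nRT/V = (0.869)(0.08314)(472)/0.507 = 67.2611 bar
vdW: P = nRT/(V − nb) − a n²/V² = 34.1014/0.474586 − 3.14147/0.257049 = 71.8550 − 12.2213 = 59.6337 bar
ΔP = 59.6337 − 67.2611 = -7.627 bar

ΔP ≈ -7.627 bar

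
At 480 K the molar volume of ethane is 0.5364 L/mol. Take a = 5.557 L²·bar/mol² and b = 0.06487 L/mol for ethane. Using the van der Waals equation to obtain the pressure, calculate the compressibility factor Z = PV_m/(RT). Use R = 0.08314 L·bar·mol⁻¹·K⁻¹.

Z ≈ 0.8780

P = RT/(V_m − b) − a/V_m² = (0.08314)(480)/(0.5364 − 0.06487) − 5.557/(0.5364)²
  = 39.907/0.47153 − 19.314 = 84.633 − 19.314 = 65.319 bar
Z = PV_m/(RT) = (65.319)(0.5364)/((0.08314)(480)) = 35.037/39.907 = 0.8780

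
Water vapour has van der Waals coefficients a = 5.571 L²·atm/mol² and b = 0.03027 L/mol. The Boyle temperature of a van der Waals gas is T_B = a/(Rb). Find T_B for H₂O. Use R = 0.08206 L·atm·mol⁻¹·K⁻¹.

T_B ≈ 2243 K

For a van der Waals gas the second virial coefficient B₂ = b − a/(RT) vanishes at T_B = a/(Rb).
T_B = 5.571/(0.08206×0.03027) = 5.571/0.0024840 = 2243 K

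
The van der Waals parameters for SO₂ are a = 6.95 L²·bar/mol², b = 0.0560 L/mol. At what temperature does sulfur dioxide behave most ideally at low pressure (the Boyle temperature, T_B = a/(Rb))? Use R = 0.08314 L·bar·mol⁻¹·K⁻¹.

T_B ≈ 1493 K

For a van der Waals gas the second virial coefficient B₂ = b − a/(RT) vanishes at T_B = a/(Rb).
T_B = 6.95/(0.08314×0.0560) = 6.95/0.0046558 = 1493 K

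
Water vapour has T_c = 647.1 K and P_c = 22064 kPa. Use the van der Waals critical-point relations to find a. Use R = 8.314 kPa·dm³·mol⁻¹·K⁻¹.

a ≈ 553.4 kPa·dm⁶/mol²

From T_c = 8a/(27Rb) and P_c = a/(27b²): a = 27 R² T_c²/(64 P_c).
a = 27×(8.314)²×(647.1)²/(64×22064) = 781495720/1412096 = 553.4 kPa·dm⁶/mol²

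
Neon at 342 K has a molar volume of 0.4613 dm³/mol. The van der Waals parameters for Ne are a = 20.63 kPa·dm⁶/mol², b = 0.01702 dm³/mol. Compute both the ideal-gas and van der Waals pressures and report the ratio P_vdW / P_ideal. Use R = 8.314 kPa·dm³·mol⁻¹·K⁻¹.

P_vdW / P_ideal ≈ 1.023

Ideal: P_ideal = RT/V_m = (8.314)(342)/0.4613 = 6163.86 kPa
vdW: P = RT/(V_m − b) − a/V_m² = 2843.39/0.444280 − 20.63/0.212798 = 6400.00 − 96.9464 = 6303.05 kPa
Ratio = 6303.05/6163.86 = 1.023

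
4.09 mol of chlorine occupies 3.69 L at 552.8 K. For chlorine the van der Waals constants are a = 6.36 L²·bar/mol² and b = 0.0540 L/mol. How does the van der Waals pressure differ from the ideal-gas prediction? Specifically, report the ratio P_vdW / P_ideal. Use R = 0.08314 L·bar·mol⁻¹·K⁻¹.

Ideal: P_ideal = nRT/V = (4.09)(0.08314)(552.8)/3.69 = 50.9419 bar
vdW: P = nRT/(V − nb) − a n²/V² = 187.976/3.46914 − 106.391/13.6161 = 54.1852 − 7.81362 = 46.3716 bar
Ratio = 46.3716/50.9419 = 0.9103

P_vdW / P_ideal ≈ 0.9103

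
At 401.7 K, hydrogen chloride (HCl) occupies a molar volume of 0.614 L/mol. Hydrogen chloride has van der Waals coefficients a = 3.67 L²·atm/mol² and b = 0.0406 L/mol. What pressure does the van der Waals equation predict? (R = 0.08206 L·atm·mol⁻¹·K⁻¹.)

P = RT/(V_m − b) − a/V_m²
RT/(V_m − b) = (0.08206)(401.7)/(0.614 − 0.0406) = 32.964/0.57340 = 57.489 atm
a/V_m² = 3.67/(0.614)² = 9.7349 atm
P = 57.489 − 9.7349 = 47.75 atm

P ≈ 47.75 atm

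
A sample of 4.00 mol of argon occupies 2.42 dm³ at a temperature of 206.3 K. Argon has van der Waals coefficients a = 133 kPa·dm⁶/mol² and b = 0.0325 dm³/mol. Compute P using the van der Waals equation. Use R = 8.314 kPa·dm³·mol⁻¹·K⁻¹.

P ≈ 2633 kPa

P = nRT/(V − nb) − a n²/V²
nRT/(V − nb) = (4.00)(8.314)(206.3)/(2.42 − 4.00×0.0325) = 6860.7/2.2900 = 2995.9 kPa
a n²/V² = (133)(4.00)²/(2.42)² = 363.36 kPa
P = 2995.9 − 363.36 = 2633 kPa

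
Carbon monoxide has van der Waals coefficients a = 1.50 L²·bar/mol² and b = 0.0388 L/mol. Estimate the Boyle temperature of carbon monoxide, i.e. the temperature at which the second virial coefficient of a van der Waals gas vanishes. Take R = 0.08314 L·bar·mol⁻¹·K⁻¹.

T_B ≈ 465.0 K

For a van der Waals gas the second virial coefficient B₂ = b − a/(RT) vanishes at T_B = a/(Rb).
T_B = 1.50/(0.08314×0.0388) = 1.50/0.0032258 = 465.0 K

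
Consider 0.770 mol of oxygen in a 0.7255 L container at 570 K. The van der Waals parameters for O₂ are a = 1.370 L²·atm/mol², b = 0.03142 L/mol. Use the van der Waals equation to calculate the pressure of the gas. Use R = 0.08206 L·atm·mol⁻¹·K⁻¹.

P = nRT/(V − nb) − a n²/V²
nRT/(V − nb) = (0.770)(0.08206)(570)/(0.7255 − 0.770×0.03142) = 36.016/0.70131 = 51.355 atm
a n²/V² = (1.370)(0.770)²/(0.7255)² = 1.5432 atm
P = 51.355 − 1.5432 = 49.81 atm

P ≈ 49.81 atm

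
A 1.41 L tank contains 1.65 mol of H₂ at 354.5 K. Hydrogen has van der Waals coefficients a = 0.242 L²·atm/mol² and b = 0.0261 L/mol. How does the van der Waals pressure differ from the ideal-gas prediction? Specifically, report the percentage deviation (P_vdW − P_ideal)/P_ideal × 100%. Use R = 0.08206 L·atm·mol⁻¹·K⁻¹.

2.18 %

Ideal: P_ideal = nRT/V = (1.65)(0.08206)(354.5)/1.41 = 34.0418 atm
vdW: P = nRT/(V − nb) − a n²/V² = 47.9989/1.36694 − 0.658845/1.98810 = 35.1141 − 0.331394 = 34.7827 atm
% deviation = (34.7827 − 34.0418)/34.0418 × 100% = 2.18%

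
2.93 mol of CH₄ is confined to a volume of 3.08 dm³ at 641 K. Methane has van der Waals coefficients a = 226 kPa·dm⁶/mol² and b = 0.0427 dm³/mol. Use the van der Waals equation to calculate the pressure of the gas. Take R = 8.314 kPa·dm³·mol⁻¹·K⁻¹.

P ≈ 5080 kPa

P = nRT/(V − nb) − a n²/V²
nRT/(V − nb) = (2.93)(8.314)(641)/(3.08 − 2.93×0.0427) = 15615/2.9549 = 5284.4 kPa
a n²/V² = (226)(2.93)²/(3.08)² = 204.52 kPa
P = 5284.4 − 204.52 = 5080 kPa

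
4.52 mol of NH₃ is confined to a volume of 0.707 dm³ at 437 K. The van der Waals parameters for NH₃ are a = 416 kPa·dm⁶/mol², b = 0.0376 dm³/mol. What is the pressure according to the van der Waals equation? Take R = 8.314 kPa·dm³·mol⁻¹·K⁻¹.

P = nRT/(V − nb) − a n²/V²
nRT/(V − nb) = (4.52)(8.314)(437)/(0.707 − 4.52×0.0376) = 16422/0.53705 = 30578 kPa
a n²/V² = (416)(4.52)²/(0.707)² = 17003 kPa
P = 30578 − 17003 = 13575 kPa

P ≈ 13575 kPa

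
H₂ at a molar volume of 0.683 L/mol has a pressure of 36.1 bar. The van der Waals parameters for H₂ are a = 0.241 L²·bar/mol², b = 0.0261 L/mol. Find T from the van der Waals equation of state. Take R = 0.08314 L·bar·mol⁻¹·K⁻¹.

T = (P + a/V_m²)(V_m − b)/R
P + a/V_m² = 36.1 + 0.241/(0.683)² = 36.617 bar
V_m − b = 0.683 − 0.0261 = 0.65690 L/mol
T = (36.617)(0.65690)/0.08314 = 289.3 K

T ≈ 289.3 K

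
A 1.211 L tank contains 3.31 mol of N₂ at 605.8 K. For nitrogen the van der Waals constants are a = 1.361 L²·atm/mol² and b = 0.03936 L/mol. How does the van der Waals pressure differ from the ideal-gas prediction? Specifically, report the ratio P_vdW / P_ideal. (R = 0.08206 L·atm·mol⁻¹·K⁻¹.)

P_vdW / P_ideal ≈ 1.046

Ideal: P_ideal = nRT/V = (3.31)(0.08206)(605.8)/1.211 = 135.877 atm
vdW: P = nRT/(V − nb) − a n²/V² = 164.547/1.08072 − 14.9113/1.46652 = 152.257 − 10.1678 = 142.089 atm
Ratio = 142.089/135.877 = 1.046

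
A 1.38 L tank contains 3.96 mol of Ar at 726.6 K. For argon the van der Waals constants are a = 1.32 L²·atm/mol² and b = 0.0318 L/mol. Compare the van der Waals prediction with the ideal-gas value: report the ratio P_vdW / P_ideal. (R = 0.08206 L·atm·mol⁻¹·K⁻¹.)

Ideal: P_ideal = nRT/V = (3.96)(0.08206)(726.6)/1.38 = 171.097 atm
vdW: P = nRT/(V − nb) − a n²/V² = 236.114/1.25407 − 20.6997/1.90440 = 188.278 − 10.8694 = 177.409 atm
Ratio = 177.409/171.097 = 1.037

P_vdW / P_ideal ≈ 1.037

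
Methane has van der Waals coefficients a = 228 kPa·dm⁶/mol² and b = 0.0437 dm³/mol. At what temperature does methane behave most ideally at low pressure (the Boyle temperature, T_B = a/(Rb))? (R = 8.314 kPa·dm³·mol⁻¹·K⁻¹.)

For a van der Waals gas the second virial coefficient B₂ = b − a/(RT) vanishes at T_B = a/(Rb).
T_B = 228/(8.314×0.0437) = 228/0.36332 = 627.5 K

T_B ≈ 627.5 K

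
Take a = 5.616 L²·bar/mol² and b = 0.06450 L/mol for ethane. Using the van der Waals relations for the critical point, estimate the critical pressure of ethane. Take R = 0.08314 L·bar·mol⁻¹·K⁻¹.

For a van der Waals gas, P_c = a/(27b²).
P_c = 5.616/(27×(0.06450)²) = 5.616/0.11233 = 50.00 bar

P_c ≈ 50.00 bar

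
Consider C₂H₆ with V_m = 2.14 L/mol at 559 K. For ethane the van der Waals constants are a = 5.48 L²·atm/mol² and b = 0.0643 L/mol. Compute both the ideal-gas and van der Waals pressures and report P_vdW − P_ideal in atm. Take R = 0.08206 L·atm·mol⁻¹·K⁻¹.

ΔP ≈ -0.533 atm

Ideal: P_ideal = RT/V_m = (0.08206)(559)/2.14 = 21.4353 atm
vdW: P = RT/(V_m − b) − a/V_m² = 45.8715/2.07570 − 5.48/4.57960 = 22.0993 − 1.19661 = 20.9027 atm
ΔP = 20.9027 − 21.4353 = -0.533 atm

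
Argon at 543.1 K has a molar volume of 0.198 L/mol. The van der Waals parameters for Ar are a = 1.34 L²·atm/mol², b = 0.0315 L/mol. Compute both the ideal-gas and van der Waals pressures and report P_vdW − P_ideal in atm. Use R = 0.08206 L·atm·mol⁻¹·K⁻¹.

Ideal: P_ideal = RT/V_m = (0.08206)(543.1)/0.198 = 225.085 atm
vdW: P = RT/(V_m − b) − a/V_m² = 44.5668/0.166500 − 1.34/0.0392040 = 267.668 − 34.1802 = 233.488 atm
ΔP = 233.488 − 225.085 = 8.40 atm

ΔP ≈ 8.40 atm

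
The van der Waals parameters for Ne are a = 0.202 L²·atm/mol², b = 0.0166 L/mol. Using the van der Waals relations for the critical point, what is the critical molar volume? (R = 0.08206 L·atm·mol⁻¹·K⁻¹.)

V_m,c ≈ 0.04980 L/mol

For a van der Waals gas, V_m,c = 3b.
V_m,c = 3×0.0166 = 0.04980 L/mol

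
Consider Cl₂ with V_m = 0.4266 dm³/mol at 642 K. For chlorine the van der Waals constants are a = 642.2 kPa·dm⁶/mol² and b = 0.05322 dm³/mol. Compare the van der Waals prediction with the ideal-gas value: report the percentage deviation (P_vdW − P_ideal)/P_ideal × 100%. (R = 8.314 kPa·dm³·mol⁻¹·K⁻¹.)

Ideal: P_ideal = RT/V_m = (8.314)(642)/0.4266 = 12511.9 kPa
vdW: P = RT/(V_m − b) − a/V_m² = 5337.59/0.373380 − 642.2/0.181988 = 14295.3 − 3528.80 = 10766.5 kPa
% deviation = (10766.5 − 12511.9)/12511.9 × 100% = -13.95%

-13.95 %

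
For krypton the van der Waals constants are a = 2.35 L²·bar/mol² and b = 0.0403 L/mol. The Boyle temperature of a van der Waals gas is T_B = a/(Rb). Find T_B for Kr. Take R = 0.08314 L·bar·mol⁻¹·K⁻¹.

For a van der Waals gas the second virial coefficient B₂ = b − a/(RT) vanishes at T_B = a/(Rb).
T_B = 2.35/(0.08314×0.0403) = 2.35/0.0033505 = 701.4 K

T_B ≈ 701.4 K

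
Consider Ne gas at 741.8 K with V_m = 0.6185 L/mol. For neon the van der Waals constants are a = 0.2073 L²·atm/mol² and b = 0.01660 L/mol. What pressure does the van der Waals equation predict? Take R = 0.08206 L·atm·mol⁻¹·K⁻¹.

P = RT/(V_m − b) − a/V_m²
RT/(V_m − b) = (0.08206)(741.8)/(0.6185 − 0.01660) = 60.872/0.60190 = 101.13 atm
a/V_m² = 0.2073/(0.6185)² = 0.54190 atm
P = 101.13 − 0.54190 = 100.6 atm

P ≈ 100.6 atm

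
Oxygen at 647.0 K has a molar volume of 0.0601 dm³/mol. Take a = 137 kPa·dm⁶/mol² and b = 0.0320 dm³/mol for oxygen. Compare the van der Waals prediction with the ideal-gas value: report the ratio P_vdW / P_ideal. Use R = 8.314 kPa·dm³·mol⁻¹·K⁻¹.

P_vdW / P_ideal ≈ 1.715

Ideal: P_ideal = RT/V_m = (8.314)(647.0)/0.0601 = 89503.5 kPa
vdW: P = RT/(V_m − b) − a/V_m² = 5379.16/0.0281000 − 137/0.00361201 = 191429 − 37929.0 = 153500 kPa
Ratio = 153500/89503.5 = 1.715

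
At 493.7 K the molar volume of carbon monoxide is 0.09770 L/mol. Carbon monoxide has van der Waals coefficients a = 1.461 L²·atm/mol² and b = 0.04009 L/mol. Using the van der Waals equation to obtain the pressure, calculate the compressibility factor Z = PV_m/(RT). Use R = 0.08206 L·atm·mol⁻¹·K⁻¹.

P = RT/(V_m − b) − a/V_m² = (0.08206)(493.7)/(0.09770 − 0.04009) − 1.461/(0.09770)²
  = 40.513/0.057610 − 153.06 = 703.23 − 153.06 = 550.17 atm
Z = PV_m/(RT) = (550.17)(0.09770)/((0.08206)(493.7)) = 53.752/40.513 = 1.327

Z ≈ 1.327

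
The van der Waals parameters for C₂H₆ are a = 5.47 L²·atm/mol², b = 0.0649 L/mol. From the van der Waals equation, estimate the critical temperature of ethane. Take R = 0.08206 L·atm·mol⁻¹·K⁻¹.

For a van der Waals gas, T_c = 8a/(27Rb).
T_c = 8×5.47/(27×0.08206×0.0649) = 43.760/0.14379 = 304.3 K

T_c ≈ 304.3 K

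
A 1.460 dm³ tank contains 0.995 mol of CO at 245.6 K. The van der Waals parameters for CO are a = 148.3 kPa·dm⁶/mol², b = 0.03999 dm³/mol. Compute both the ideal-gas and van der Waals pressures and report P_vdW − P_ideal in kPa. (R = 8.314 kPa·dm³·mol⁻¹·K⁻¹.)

ΔP ≈ -29.9 kPa

Ideal: P_ideal = nRT/V = (0.995)(8.314)(245.6)/1.460 = 1391.58 kPa
vdW: P = nRT/(V − nb) − a n²/V² = 2031.71/1.42021 − 146.821/2.13160 = 1430.57 − 68.8783 = 1361.69 kPa
ΔP = 1361.69 − 1391.58 = -29.9 kPa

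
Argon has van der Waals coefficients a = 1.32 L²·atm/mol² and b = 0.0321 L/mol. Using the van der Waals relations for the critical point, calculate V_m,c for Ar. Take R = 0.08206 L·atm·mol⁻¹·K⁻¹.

V_m,c ≈ 0.09630 L/mol

For a van der Waals gas, V_m,c = 3b.
V_m,c = 3×0.0321 = 0.09630 L/mol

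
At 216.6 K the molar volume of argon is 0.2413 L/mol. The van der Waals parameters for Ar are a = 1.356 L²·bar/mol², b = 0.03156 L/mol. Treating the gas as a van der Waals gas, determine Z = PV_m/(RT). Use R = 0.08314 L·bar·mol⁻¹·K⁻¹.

P = RT/(V_m − b) − a/V_m² = (0.08314)(216.6)/(0.2413 − 0.03156) − 1.356/(0.2413)²
  = 18.008/0.20974 − 23.289 = 85.859 − 23.289 = 62.570 bar
Z = PV_m/(RT) = (62.570)(0.2413)/((0.08314)(216.6)) = 15.098/18.008 = 0.8384

Z ≈ 0.8384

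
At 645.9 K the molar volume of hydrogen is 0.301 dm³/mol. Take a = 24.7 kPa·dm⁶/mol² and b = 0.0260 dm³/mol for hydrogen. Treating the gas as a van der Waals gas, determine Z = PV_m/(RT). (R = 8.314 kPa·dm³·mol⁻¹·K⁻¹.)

P = RT/(V_m − b) − a/V_m² = (8.314)(645.9)/(0.301 − 0.0260) − 24.7/(0.301)²
  = 5370.0/0.27500 − 272.62 = 19527 − 272.62 = 19254 kPa
Z = PV_m/(RT) = (19254)(0.301)/((8.314)(645.9)) = 5795.5/5370.0 = 1.079

Z ≈ 1.079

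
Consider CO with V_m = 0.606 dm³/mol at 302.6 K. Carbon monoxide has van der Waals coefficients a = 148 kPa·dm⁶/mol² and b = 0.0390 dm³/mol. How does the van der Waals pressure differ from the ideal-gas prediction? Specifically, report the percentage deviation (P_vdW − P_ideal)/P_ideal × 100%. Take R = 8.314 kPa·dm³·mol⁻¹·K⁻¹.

Ideal: P_ideal = RT/V_m = (8.314)(302.6)/0.606 = 4151.51 kPa
vdW: P = RT/(V_m − b) − a/V_m² = 2515.82/0.567000 − 148/0.367236 = 4437.07 − 403.011 = 4034.06 kPa
% deviation = (4034.06 − 4151.51)/4151.51 × 100% = -2.83%

-2.83 %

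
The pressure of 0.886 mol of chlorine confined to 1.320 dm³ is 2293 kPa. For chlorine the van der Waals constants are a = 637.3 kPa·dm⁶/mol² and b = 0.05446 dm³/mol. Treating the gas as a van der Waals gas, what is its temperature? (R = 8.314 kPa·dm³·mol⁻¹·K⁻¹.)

T ≈ 445.4 K

T = (P + a n²/V²)(V − nb)/(nR)
P + a n²/V² = 2293 + (637.3)(0.886)²/(1.320)² = 2580.1 kPa
V − nb = 1.320 − (0.886)(0.05446) = 1.2717 dm³
T = (2580.1)(1.2717)/((0.886)(8.314)) = 445.4 K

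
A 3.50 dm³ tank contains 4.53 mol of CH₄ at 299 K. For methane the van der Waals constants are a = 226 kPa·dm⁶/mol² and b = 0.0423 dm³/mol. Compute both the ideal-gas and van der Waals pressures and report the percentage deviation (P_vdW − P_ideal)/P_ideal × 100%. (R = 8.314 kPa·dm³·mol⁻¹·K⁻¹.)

Ideal: P_ideal = nRT/V = (4.53)(8.314)(299)/3.50 = 3217.45 kPa
vdW: P = nRT/(V − nb) − a n²/V² = 11261.1/3.30838 − 4637.72/12.2500 = 3403.81 − 378.589 = 3025.22 kPa
% deviation = (3025.22 − 3217.45)/3217.45 × 100% = -5.97%

-5.97 %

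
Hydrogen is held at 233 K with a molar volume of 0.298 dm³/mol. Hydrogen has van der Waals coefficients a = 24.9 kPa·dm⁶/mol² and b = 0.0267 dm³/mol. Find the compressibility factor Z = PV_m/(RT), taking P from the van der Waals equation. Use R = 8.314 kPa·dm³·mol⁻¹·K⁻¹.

Z ≈ 1.055

P = RT/(V_m − b) − a/V_m² = (8.314)(233)/(0.298 − 0.0267) − 24.9/(0.298)²
  = 1937.2/0.27130 − 280.39 = 7140.4 − 280.39 = 6860.0 kPa
Z = PV_m/(RT) = (6860.0)(0.298)/((8.314)(233)) = 2044.3/1937.2 = 1.055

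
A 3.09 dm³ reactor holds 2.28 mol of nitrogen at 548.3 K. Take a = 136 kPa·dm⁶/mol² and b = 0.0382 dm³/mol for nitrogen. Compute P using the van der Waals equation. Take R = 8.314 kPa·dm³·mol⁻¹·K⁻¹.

P ≈ 3387 kPa

P = nRT/(V − nb) − a n²/V²
nRT/(V − nb) = (2.28)(8.314)(548.3)/(3.09 − 2.28×0.0382) = 10394/3.0029 = 3461.3 kPa
a n²/V² = (136)(2.28)²/(3.09)² = 74.044 kPa
P = 3461.3 − 74.044 = 3387 kPa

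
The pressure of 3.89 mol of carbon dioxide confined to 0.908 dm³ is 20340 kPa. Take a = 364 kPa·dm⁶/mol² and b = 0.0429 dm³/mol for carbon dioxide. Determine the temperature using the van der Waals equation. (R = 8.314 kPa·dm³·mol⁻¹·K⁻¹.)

T = (P + a n²/V²)(V − nb)/(nR)
P + a n²/V² = 20340 + (364)(3.89)²/(0.908)² = 27021 kPa
V − nb = 0.908 − (3.89)(0.0429) = 0.74112 dm³
T = (27021)(0.74112)/((3.89)(8.314)) = 619.2 K

T ≈ 619.2 K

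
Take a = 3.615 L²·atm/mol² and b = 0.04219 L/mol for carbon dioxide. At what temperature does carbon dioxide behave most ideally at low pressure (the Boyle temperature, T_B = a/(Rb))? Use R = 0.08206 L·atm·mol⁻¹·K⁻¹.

For a van der Waals gas the second virial coefficient B₂ = b − a/(RT) vanishes at T_B = a/(Rb).
T_B = 3.615/(0.08206×0.04219) = 3.615/0.0034621 = 1044 K

T_B ≈ 1044 K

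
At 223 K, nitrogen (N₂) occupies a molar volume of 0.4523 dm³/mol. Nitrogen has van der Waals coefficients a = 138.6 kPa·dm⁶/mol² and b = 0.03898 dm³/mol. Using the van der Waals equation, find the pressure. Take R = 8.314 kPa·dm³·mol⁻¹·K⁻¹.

P = RT/(V_m − b) − a/V_m²
RT/(V_m − b) = (8.314)(223)/(0.4523 − 0.03898) = 1854.0/0.41332 = 4485.6 kPa
a/V_m² = 138.6/(0.4523)² = 677.50 kPa
P = 4485.6 − 677.50 = 3808 kPa

P ≈ 3808 kPa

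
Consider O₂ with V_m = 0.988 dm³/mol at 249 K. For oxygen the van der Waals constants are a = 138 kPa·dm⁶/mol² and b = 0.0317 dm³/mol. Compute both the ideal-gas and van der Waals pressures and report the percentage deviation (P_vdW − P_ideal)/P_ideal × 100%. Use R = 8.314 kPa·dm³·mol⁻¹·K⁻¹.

Ideal: P_ideal = RT/V_m = (8.314)(249)/0.988 = 2095.33 kPa
vdW: P = RT/(V_m − b) − a/V_m² = 2070.19/0.956300 − 138/0.976144 = 2164.79 − 141.373 = 2023.42 kPa
% deviation = (2023.42 − 2095.33)/2095.33 × 100% = -3.43%

-3.43 %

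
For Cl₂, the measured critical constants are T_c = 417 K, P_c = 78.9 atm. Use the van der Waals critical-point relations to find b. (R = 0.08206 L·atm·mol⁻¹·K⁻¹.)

b ≈ 0.05421 L/mol

From T_c = 8a/(27Rb) and P_c = a/(27b²): b = R T_c/(8 P_c).
b = (0.08206)(417)/(8×78.9) = 34.219/631.20 = 0.05421 L/mol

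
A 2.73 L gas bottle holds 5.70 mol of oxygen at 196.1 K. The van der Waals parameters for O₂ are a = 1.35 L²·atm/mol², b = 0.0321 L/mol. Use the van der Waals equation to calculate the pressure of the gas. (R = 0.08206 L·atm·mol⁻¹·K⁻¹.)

P = nRT/(V − nb) − a n²/V²
nRT/(V − nb) = (5.70)(0.08206)(196.1)/(2.73 − 5.70×0.0321) = 91.724/2.5470 = 36.013 atm
a n²/V² = (1.35)(5.70)²/(2.73)² = 5.8852 atm
P = 36.013 − 5.8852 = 30.13 atm

P ≈ 30.13 atm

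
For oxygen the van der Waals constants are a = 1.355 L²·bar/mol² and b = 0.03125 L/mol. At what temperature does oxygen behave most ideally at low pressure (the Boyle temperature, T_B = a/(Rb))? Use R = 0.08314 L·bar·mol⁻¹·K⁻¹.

For a van der Waals gas the second virial coefficient B₂ = b − a/(RT) vanishes at T_B = a/(Rb).
T_B = 1.355/(0.08314×0.03125) = 1.355/0.0025981 = 521.5 K

T_B ≈ 521.5 K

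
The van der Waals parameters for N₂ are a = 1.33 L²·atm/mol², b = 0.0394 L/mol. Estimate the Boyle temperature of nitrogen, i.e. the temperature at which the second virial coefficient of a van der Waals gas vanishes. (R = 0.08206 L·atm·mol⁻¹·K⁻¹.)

T_B ≈ 411.4 K

For a van der Waals gas the second virial coefficient B₂ = b − a/(RT) vanishes at T_B = a/(Rb).
T_B = 1.33/(0.08206×0.0394) = 1.33/0.0032332 = 411.4 K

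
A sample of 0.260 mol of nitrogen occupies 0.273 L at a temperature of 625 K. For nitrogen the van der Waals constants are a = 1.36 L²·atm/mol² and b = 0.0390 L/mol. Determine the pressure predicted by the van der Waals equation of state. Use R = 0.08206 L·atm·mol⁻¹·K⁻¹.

P ≈ 49.50 atm

P = nRT/(V − nb) − a n²/V²
nRT/(V − nb) = (0.260)(0.08206)(625)/(0.273 − 0.260×0.0390) = 13.335/0.26286 = 50.730 atm
a n²/V² = (1.36)(0.260)²/(0.273)² = 1.2336 atm
P = 50.730 − 1.2336 = 49.50 atm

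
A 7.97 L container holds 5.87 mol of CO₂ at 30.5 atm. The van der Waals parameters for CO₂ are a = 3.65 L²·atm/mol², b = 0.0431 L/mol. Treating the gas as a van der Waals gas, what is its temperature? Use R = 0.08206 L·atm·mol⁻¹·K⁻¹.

T = (P + a n²/V²)(V − nb)/(nR)
P + a n²/V² = 30.5 + (3.65)(5.87)²/(7.97)² = 32.480 atm
V − nb = 7.97 − (5.87)(0.0431) = 7.7170 L
T = (32.480)(7.7170)/((5.87)(0.08206)) = 520.3 K

T ≈ 520.3 K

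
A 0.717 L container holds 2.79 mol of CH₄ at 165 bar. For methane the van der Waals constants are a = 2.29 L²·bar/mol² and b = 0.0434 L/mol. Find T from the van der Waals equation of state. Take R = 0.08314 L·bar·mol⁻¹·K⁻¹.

T = (P + a n²/V²)(V − nb)/(nR)
P + a n²/V² = 165 + (2.29)(2.79)²/(0.717)² = 199.67 bar
V − nb = 0.717 − (2.79)(0.0434) = 0.59591 L
T = (199.67)(0.59591)/((2.79)(0.08314)) = 513.0 K

T ≈ 513.0 K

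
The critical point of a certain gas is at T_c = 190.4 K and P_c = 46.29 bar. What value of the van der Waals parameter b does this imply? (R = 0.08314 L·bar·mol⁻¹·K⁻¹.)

From T_c = 8a/(27Rb) and P_c = a/(27b²): b = R T_c/(8 P_c).
b = (0.08314)(190.4)/(8×46.29) = 15.830/370.32 = 0.04275 L/mol

b ≈ 0.04275 L/mol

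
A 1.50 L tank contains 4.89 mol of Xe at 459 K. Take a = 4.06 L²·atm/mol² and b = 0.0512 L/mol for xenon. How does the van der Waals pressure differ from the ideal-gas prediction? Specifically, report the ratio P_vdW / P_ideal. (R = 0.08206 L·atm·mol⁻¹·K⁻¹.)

Ideal: P_ideal = nRT/V = (4.89)(0.08206)(459)/1.50 = 122.790 atm
vdW: P = nRT/(V − nb) − a n²/V² = 184.184/1.24963 − 97.0831/2.25000 = 147.391 − 43.1480 = 104.243 atm
Ratio = 104.243/122.790 = 0.8490

P_vdW / P_ideal ≈ 0.8490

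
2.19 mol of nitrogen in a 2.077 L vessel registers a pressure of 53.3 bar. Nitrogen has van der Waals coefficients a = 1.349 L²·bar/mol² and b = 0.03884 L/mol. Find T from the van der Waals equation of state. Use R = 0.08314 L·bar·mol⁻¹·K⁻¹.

T ≈ 599.5 K

T = (P + a n²/V²)(V − nb)/(nR)
P + a n²/V² = 53.3 + (1.349)(2.19)²/(2.077)² = 54.800 bar
V − nb = 2.077 − (2.19)(0.03884) = 1.9919 L
T = (54.800)(1.9919)/((2.19)(0.08314)) = 599.5 K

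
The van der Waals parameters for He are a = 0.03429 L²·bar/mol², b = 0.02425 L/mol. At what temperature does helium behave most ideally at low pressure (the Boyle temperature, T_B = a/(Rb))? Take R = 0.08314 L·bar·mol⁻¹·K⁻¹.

For a van der Waals gas the second virial coefficient B₂ = b − a/(RT) vanishes at T_B = a/(Rb).
T_B = 0.03429/(0.08314×0.02425) = 0.03429/0.0020161 = 17.01 K

T_B ≈ 17.01 K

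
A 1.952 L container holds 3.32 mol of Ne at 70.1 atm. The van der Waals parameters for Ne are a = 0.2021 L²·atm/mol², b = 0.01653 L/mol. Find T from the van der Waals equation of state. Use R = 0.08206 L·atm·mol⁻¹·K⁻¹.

T ≈ 492.2 K

T = (P + a n²/V²)(V − nb)/(nR)
P + a n²/V² = 70.1 + (0.2021)(3.32)²/(1.952)² = 70.685 atm
V − nb = 1.952 − (3.32)(0.01653) = 1.8971 L
T = (70.685)(1.8971)/((3.32)(0.08206)) = 492.2 K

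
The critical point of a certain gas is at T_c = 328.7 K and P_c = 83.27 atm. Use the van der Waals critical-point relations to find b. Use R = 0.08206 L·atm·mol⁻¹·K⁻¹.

From T_c = 8a/(27Rb) and P_c = a/(27b²): b = R T_c/(8 P_c).
b = (0.08206)(328.7)/(8×83.27) = 26.973/666.16 = 0.04049 L/mol

b ≈ 0.04049 L/mol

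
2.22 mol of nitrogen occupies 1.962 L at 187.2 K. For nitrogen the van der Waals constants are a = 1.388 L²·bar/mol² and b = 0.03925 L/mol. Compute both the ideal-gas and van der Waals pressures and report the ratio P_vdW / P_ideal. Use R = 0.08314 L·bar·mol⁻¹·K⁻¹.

P_vdW / P_ideal ≈ 0.9456

Ideal: P_ideal = nRT/V = (2.22)(0.08314)(187.2)/1.962 = 17.6104 bar
vdW: P = nRT/(V − nb) − a n²/V² = 34.5517/1.87487 − 6.84062/3.84944 = 18.4289 − 1.77704 = 16.6519 bar
Ratio = 16.6519/17.6104 = 0.9456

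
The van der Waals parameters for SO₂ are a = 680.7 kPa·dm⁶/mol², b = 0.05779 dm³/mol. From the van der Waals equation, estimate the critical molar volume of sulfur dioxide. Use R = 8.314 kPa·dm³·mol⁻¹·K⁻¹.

For a van der Waals gas, V_m,c = 3b.
V_m,c = 3×0.05779 = 0.1734 dm³/mol

V_m,c ≈ 0.1734 dm³/mol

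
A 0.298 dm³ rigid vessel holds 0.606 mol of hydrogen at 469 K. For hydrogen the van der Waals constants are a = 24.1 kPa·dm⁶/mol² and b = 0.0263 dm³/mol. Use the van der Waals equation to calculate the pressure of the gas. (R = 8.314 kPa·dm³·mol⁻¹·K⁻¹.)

P = nRT/(V − nb) − a n²/V²
nRT/(V − nb) = (0.606)(8.314)(469)/(0.298 − 0.606×0.0263) = 2363.0/0.28206 = 8377.7 kPa
a n²/V² = (24.1)(0.606)²/(0.298)² = 99.662 kPa
P = 8377.7 − 99.662 = 8278 kPa

P ≈ 8278 kPa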